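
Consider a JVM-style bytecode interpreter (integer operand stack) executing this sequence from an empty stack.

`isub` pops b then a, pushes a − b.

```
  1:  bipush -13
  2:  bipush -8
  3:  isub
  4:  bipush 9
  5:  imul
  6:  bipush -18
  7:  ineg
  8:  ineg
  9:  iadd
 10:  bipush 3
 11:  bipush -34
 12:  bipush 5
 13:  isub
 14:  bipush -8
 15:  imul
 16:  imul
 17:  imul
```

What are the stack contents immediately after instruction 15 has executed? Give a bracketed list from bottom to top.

bipush -13 : [-13]
bipush -8  : [-13, -8]
isub       : [-5]
bipush 9   : [-5, 9]
imul       : [-45]
bipush -18 : [-45, -18]
ineg       : [-45, 18]
ineg       : [-45, -18]
iadd       : [-63]
bipush 3   : [-63, 3]
bipush -34 : [-63, 3, -34]
bipush 5   : [-63, 3, -34, 5]
isub       : [-63, 3, -39]
bipush -8  : [-63, 3, -39, -8]
imul       : [-63, 3, 312]

[-63, 3, 312]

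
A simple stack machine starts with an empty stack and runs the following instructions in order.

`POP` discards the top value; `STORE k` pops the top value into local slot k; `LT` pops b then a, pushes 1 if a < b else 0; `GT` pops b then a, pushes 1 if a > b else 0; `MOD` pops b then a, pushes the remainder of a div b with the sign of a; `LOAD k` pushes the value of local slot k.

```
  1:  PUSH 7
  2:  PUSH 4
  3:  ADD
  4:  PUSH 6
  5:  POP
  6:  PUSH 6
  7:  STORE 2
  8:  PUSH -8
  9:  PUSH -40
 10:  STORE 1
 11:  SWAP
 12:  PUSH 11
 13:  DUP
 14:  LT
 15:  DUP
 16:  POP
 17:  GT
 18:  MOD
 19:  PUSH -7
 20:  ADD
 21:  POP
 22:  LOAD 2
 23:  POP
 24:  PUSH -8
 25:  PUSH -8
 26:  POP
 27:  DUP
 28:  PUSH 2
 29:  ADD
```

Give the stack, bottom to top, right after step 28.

PUSH 7   : 7
PUSH 4   : 7 4
ADD      : 11
PUSH 6   : 11 6
POP      : 11
PUSH 6   : 11 6
STORE 2  : 11
PUSH -8  : 11 -8
PUSH -40 : 11 -8 -40
STORE 1  : 11 -8
SWAP     : -8 11
PUSH 11  : -8 11 11
DUP      : -8 11 11 11
LT       : -8 11 0
DUP      : -8 11 0 0
POP      : -8 11 0
GT       : -8 1
MOD      : 0
PUSH -7  : 0 -7
ADD      : -7
POP      : (empty)
LOAD 2   : 6
POP      : (empty)
PUSH -8  : -8
PUSH -8  : -8 -8
POP      : -8
DUP      : -8 -8
PUSH 2   : -8 -8 2

[-8, -8, 2]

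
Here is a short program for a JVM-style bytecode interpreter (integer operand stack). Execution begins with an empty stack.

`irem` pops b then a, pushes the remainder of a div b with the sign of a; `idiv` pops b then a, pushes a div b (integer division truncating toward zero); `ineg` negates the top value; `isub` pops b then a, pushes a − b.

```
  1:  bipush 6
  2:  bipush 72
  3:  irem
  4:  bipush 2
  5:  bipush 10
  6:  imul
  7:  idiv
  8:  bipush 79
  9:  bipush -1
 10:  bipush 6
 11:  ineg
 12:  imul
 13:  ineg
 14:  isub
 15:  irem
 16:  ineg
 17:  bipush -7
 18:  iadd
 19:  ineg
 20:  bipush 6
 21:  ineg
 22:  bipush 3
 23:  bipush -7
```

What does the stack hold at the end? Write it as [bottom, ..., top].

[7, -6, 3, -7]

bipush 6  → 6
bipush 72 → 6 72
irem      → 6
bipush 2  → 6 2
bipush 10 → 6 2 10
imul      → 6 20
idiv      → 0
bipush 79 → 0 79
bipush -1 → 0 79 -1
bipush 6  → 0 79 -1 6
ineg      → 0 79 -1 -6
imul      → 0 79 6
ineg      → 0 79 -6
isub      → 0 85
irem      → 0
ineg      → 0
bipush -7 → 0 -7
iadd      → -7
ineg      → 7
bipush 6  → 7 6
ineg      → 7 -6
bipush 3  → 7 -6 3
bipush -7 → 7 -6 3 -7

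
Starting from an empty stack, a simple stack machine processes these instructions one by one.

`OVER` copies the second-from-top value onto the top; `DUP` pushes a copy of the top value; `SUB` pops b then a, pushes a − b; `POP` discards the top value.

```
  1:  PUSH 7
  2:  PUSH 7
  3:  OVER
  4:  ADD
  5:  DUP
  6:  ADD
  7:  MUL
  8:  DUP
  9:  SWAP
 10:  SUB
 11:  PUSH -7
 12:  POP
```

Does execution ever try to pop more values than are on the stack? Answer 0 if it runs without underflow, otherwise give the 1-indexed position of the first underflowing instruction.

0

PUSH 7  → [7]
PUSH 7  → [7, 7]
OVER    → [7, 7, 7]
ADD     → [7, 14]
DUP     → [7, 14, 14]
ADD     → [7, 28]
MUL     → [196]
DUP     → [196, 196]
SWAP    → [196, 196]
SUB     → [0]
PUSH -7 → [0, -7]
POP     → [0]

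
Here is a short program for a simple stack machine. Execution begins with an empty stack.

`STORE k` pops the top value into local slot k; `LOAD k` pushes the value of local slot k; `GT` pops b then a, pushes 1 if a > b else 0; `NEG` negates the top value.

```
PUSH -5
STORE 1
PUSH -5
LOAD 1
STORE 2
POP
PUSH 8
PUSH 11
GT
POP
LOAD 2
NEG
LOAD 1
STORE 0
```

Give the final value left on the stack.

5

PUSH -5 → -5
STORE 1 → (empty)
PUSH -5 → -5
LOAD 1  → -5 -5
STORE 2 → -5
POP     → (empty)
PUSH 8  → 8
PUSH 11 → 8 11
GT      → 0
POP     → (empty)
LOAD 2  → -5
NEG     → 5
LOAD 1  → 5 -5
STORE 0 → 5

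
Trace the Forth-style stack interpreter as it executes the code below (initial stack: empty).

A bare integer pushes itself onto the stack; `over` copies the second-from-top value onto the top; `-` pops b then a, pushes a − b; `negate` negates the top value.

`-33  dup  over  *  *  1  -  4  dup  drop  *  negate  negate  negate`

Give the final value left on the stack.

143752

-33    → -33
dup    → -33 -33
over   → -33 -33 -33
*      → -33 1089
*      → -35937
1      → -35937 1
-      → -35938
4      → -35938 4
dup    → -35938 4 4
drop   → -35938 4
*      → -143752
negate → 143752
negate → -143752
negate → 143752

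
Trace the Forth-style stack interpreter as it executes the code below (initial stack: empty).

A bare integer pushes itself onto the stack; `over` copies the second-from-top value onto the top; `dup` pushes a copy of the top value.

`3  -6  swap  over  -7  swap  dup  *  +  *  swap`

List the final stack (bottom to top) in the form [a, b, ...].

3    : 3
-6   : 3 -6
swap : -6 3
over : -6 3 -6
-7   : -6 3 -6 -7
swap : -6 3 -7 -6
dup  : -6 3 -7 -6 -6
*    : -6 3 -7 36
+    : -6 3 29
*    : -6 87
swap : 87 -6

[87, -6]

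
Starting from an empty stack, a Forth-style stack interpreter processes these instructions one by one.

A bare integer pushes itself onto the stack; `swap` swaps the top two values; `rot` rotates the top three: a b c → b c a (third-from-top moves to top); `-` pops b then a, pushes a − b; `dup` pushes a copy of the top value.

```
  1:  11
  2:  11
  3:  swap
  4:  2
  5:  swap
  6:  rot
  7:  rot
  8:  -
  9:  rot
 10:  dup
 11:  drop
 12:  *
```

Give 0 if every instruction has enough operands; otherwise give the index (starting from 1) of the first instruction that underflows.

9

11   : [11]
11   : [11, 11]
swap : [11, 11]
2    : [11, 11, 2]
swap : [11, 2, 11]
rot  : [2, 11, 11]
rot  : [11, 11, 2]
-    : [11, 9]
rot  — needs 3 operands, stack has 2 → underflow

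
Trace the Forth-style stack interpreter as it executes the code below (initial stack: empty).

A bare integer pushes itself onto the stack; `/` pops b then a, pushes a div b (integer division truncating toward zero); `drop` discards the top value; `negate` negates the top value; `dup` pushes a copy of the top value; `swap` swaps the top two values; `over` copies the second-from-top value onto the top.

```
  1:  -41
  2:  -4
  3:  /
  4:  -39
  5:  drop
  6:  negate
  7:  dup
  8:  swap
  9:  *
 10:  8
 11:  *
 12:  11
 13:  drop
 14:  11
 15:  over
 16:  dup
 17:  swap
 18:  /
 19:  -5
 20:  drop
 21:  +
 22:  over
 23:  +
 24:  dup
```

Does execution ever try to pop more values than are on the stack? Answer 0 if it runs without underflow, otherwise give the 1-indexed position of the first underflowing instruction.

-41    → -41
-4     → -41 -4
/      → 10
-39    → 10 -39
drop   → 10
negate → -10
dup    → -10 -10
swap   → -10 -10
*      → 100
8      → 100 8
*      → 800
11     → 800 11
drop   → 800
11     → 800 11
over   → 800 11 800
dup    → 800 11 800 800
swap   → 800 11 800 800
/      → 800 11 1
-5     → 800 11 1 -5
drop   → 800 11 1
+      → 800 12
over   → 800 12 800
+      → 800 812
dup    → 800 812 812

0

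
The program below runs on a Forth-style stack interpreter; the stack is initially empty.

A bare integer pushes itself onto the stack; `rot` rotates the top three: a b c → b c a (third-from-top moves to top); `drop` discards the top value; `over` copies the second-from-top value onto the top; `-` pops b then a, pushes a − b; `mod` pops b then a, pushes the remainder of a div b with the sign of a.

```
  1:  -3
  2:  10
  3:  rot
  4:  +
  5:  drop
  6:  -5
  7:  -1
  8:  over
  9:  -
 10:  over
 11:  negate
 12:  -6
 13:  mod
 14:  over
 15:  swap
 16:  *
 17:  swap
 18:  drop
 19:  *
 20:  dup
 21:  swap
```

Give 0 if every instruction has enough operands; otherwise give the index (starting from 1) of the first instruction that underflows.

-3 → [-3]
10 → [-3, 10]
rot  — needs 3 operands, stack has 2 → underflow

3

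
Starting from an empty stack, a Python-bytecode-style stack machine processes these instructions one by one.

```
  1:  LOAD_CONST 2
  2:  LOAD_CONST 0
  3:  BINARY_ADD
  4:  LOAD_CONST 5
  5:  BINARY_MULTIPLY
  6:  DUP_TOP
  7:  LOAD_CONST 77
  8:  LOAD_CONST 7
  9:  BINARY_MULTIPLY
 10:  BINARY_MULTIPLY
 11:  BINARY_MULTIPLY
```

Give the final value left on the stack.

53900

LOAD_CONST 2     2
LOAD_CONST 0     2 0
BINARY_ADD       2
LOAD_CONST 5     2 5
BINARY_MULTIPLY  10
DUP_TOP          10 10
LOAD_CONST 77    10 10 77
LOAD_CONST 7     10 10 77 7
BINARY_MULTIPLY  10 10 539
BINARY_MULTIPLY  10 5390
BINARY_MULTIPLY  53900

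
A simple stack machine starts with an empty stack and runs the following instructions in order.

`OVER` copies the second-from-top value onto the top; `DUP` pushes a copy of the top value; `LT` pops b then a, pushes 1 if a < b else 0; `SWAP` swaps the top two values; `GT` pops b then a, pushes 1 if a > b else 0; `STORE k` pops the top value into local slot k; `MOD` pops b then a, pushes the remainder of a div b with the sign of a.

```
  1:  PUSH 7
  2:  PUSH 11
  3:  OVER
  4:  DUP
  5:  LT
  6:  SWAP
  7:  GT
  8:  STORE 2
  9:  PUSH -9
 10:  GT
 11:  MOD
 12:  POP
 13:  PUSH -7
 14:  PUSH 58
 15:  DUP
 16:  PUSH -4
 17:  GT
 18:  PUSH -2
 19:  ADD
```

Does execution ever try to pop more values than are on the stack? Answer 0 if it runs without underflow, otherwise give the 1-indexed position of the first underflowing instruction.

PUSH 7  → [7]
PUSH 11 → [7, 11]
OVER    → [7, 11, 7]
DUP     → [7, 11, 7, 7]
LT      → [7, 11, 0]
SWAP    → [7, 0, 11]
GT      → [7, 0]
STORE 2 → [7]
PUSH -9 → [7, -9]
GT      → [1]
MOD  — needs 2 operands, stack has 1 → underflow

11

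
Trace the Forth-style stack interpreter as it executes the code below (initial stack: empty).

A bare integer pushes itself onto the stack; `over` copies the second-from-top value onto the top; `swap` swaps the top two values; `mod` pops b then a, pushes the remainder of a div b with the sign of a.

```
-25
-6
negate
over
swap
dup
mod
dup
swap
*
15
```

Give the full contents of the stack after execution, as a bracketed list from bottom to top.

[-25, -25, 0, 15]

-25    -> -25
-6     -> -25 -6
negate -> -25 6
over   -> -25 6 -25
swap   -> -25 -25 6
dup    -> -25 -25 6 6
mod    -> -25 -25 0
dup    -> -25 -25 0 0
swap   -> -25 -25 0 0
*      -> -25 -25 0
15     -> -25 -25 0 15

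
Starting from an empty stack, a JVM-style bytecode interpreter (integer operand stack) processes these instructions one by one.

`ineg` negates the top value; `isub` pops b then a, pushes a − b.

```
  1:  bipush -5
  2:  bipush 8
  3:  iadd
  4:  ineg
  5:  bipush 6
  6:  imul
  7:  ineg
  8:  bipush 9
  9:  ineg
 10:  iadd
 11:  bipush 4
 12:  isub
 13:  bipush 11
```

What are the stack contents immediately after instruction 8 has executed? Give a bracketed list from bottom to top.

bipush -5 : [-5]
bipush 8  : [-5, 8]
iadd      : [3]
ineg      : [-3]
bipush 6  : [-3, 6]
imul      : [-18]
ineg      : [18]
bipush 9  : [18, 9]

[18, 9]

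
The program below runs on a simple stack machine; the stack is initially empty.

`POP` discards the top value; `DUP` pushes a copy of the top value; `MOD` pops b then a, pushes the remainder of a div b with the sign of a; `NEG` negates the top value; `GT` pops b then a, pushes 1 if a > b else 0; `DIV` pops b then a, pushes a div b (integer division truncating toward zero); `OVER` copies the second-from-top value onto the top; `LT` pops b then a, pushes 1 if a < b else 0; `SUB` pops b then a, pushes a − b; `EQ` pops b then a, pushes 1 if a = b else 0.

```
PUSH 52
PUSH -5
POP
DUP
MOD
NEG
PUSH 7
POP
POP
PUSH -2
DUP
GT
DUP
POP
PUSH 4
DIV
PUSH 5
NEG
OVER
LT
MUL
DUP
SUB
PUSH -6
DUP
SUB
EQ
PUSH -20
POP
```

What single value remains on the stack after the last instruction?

1

PUSH 52  → [52]
PUSH -5  → [52, -5]
POP      → [52]
DUP      → [52, 52]
MOD      → [0]
NEG      → [0]
PUSH 7   → [0, 7]
POP      → [0]
POP      → []
PUSH -2  → [-2]
DUP      → [-2, -2]
GT       → [0]
DUP      → [0, 0]
POP      → [0]
PUSH 4   → [0, 4]
DIV      → [0]
PUSH 5   → [0, 5]
NEG      → [0, -5]
OVER     → [0, -5, 0]
LT       → [0, 1]
MUL      → [0]
DUP      → [0, 0]
SUB      → [0]
PUSH -6  → [0, -6]
DUP      → [0, -6, -6]
SUB      → [0, 0]
EQ       → [1]
PUSH -20 → [1, -20]
POP      → [1]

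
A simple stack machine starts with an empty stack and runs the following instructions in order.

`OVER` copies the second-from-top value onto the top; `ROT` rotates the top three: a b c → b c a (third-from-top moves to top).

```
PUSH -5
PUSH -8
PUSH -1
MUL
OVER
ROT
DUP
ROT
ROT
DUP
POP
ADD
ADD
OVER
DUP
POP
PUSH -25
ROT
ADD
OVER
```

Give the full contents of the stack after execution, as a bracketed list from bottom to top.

[8, 8, -40, 8]

PUSH -5   [-5]
PUSH -8   [-5, -8]
PUSH -1   [-5, -8, -1]
MUL       [-5, 8]
OVER      [-5, 8, -5]
ROT       [8, -5, -5]
DUP       [8, -5, -5, -5]
ROT       [8, -5, -5, -5]
ROT       [8, -5, -5, -5]
DUP       [8, -5, -5, -5, -5]
POP       [8, -5, -5, -5]
ADD       [8, -5, -10]
ADD       [8, -15]
OVER      [8, -15, 8]
DUP       [8, -15, 8, 8]
POP       [8, -15, 8]
PUSH -25  [8, -15, 8, -25]
ROT       [8, 8, -25, -15]
ADD       [8, 8, -40]
OVER      [8, 8, -40, 8]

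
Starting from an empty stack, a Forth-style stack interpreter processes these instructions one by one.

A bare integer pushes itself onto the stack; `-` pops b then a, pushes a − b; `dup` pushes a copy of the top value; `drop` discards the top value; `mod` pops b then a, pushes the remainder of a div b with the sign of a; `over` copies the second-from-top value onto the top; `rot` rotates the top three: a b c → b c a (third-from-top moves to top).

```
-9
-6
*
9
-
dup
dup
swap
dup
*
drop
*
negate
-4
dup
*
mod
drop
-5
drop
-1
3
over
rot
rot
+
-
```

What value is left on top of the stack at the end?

-9     : -9
-6     : -9 -6
*      : 54
9      : 54 9
-      : 45
dup    : 45 45
dup    : 45 45 45
swap   : 45 45 45
dup    : 45 45 45 45
*      : 45 45 2025
drop   : 45 45
*      : 2025
negate : -2025
-4     : -2025 -4
dup    : -2025 -4 -4
*      : -2025 16
mod    : -9
drop   : (empty)
-5     : -5
drop   : (empty)
-1     : -1
3      : -1 3
over   : -1 3 -1
rot    : 3 -1 -1
rot    : -1 -1 3
+      : -1 2
-      : -3

-3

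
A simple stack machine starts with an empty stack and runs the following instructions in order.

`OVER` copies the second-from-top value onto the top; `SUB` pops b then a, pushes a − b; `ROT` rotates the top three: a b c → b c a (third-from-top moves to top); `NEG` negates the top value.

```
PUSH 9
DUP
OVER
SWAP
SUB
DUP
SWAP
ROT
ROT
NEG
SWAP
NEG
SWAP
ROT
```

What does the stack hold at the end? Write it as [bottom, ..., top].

[-9, 0, 0]

PUSH 9 : 9
DUP    : 9 9
OVER   : 9 9 9
SWAP   : 9 9 9
SUB    : 9 0
DUP    : 9 0 0
SWAP   : 9 0 0
ROT    : 0 0 9
ROT    : 0 9 0
NEG    : 0 9 0
SWAP   : 0 0 9
NEG    : 0 0 -9
SWAP   : 0 -9 0
ROT    : -9 0 0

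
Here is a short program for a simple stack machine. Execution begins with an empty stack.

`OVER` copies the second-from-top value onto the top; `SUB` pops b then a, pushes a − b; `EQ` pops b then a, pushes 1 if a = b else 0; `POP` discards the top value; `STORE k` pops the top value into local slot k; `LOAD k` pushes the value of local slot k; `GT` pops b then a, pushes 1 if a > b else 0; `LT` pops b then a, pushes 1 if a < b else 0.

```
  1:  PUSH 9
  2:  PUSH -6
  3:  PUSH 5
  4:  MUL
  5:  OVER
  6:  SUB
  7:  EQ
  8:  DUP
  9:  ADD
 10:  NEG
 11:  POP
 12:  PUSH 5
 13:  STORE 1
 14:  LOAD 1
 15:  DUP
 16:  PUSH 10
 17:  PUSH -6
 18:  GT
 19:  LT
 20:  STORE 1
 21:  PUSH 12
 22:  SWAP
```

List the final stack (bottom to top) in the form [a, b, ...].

PUSH 9  -> 9
PUSH -6 -> 9 -6
PUSH 5  -> 9 -6 5
MUL     -> 9 -30
OVER    -> 9 -30 9
SUB     -> 9 -39
EQ      -> 0
DUP     -> 0 0
ADD     -> 0
NEG     -> 0
POP     -> (empty)
PUSH 5  -> 5
STORE 1 -> (empty)
LOAD 1  -> 5
DUP     -> 5 5
PUSH 10 -> 5 5 10
PUSH -6 -> 5 5 10 -6
GT      -> 5 5 1
LT      -> 5 0
STORE 1 -> 5
PUSH 12 -> 5 12
SWAP    -> 12 5

[12, 5]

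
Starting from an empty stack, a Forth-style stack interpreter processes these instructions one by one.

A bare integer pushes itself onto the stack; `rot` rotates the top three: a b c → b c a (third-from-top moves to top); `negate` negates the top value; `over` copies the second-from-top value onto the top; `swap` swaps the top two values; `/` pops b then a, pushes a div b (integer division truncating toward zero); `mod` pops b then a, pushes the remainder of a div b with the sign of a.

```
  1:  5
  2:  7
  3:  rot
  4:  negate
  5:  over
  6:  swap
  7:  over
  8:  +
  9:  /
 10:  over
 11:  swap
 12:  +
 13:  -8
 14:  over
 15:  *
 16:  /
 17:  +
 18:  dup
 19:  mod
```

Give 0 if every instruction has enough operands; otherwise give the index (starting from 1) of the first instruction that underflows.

5 -> 5
7 -> 5 7
rot  — needs 3 operands, stack has 2 → underflow

3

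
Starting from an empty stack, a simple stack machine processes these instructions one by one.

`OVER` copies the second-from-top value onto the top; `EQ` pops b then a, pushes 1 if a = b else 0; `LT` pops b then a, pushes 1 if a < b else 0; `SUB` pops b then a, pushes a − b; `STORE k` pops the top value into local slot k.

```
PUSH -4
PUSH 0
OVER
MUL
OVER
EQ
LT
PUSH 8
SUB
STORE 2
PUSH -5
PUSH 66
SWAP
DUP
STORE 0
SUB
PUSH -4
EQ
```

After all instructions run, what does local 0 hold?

-5

PUSH -4 → -4
PUSH 0  → -4 0
OVER    → -4 0 -4
MUL     → -4 0
OVER    → -4 0 -4
EQ      → -4 0
LT      → 1
PUSH 8  → 1 8
SUB     → -7
STORE 2 → (empty)
PUSH -5 → -5
PUSH 66 → -5 66
SWAP    → 66 -5
DUP     → 66 -5 -5
STORE 0 → 66 -5
SUB     → 71
PUSH -4 → 71 -4
EQ      → 0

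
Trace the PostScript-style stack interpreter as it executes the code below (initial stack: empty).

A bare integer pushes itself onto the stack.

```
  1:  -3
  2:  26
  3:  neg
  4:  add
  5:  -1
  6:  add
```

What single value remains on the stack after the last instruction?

-30

-3  -> -3
26  -> -3 26
neg -> -3 -26
add -> -29
-1  -> -29 -1
add -> -30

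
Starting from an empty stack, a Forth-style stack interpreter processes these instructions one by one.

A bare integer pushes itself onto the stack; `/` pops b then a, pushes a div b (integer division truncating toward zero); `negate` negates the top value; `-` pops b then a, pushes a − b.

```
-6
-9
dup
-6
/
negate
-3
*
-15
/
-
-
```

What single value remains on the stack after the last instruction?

-6     -> [-6]
-9     -> [-6, -9]
dup    -> [-6, -9, -9]
-6     -> [-6, -9, -9, -6]
/      -> [-6, -9, 1]
negate -> [-6, -9, -1]
-3     -> [-6, -9, -1, -3]
*      -> [-6, -9, 3]
-15    -> [-6, -9, 3, -15]
/      -> [-6, -9, 0]
-      -> [-6, -9]
-      -> [3]

3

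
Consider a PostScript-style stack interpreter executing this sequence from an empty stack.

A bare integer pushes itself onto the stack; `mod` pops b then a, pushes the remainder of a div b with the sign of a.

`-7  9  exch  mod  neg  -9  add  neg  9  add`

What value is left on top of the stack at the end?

-7   -> [-7]
9    -> [-7, 9]
exch -> [9, -7]
mod  -> [2]
neg  -> [-2]
-9   -> [-2, -9]
add  -> [-11]
neg  -> [11]
9    -> [11, 9]
add  -> [20]

20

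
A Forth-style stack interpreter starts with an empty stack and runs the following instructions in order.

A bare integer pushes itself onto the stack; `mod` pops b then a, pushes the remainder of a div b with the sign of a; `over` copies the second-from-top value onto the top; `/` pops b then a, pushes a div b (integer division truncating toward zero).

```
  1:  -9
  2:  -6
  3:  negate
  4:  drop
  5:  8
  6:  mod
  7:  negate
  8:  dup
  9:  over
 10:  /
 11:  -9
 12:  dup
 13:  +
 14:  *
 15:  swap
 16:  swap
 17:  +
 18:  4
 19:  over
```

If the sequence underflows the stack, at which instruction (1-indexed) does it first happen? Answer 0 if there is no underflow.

-9     : -9
-6     : -9 -6
negate : -9 6
drop   : -9
8      : -9 8
mod    : -1
negate : 1
dup    : 1 1
over   : 1 1 1
/      : 1 1
-9     : 1 1 -9
dup    : 1 1 -9 -9
+      : 1 1 -18
*      : 1 -18
swap   : -18 1
swap   : 1 -18
+      : -17
4      : -17 4
over   : -17 4 -17

0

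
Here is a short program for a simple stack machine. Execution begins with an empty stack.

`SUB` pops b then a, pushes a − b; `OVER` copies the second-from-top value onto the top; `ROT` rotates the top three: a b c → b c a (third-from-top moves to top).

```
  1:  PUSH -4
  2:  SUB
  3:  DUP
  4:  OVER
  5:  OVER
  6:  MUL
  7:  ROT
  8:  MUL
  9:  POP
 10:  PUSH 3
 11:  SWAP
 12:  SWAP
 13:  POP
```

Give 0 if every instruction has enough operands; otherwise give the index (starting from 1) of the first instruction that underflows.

2

PUSH -4 : -4
SUB  — needs 2 operands, stack has 1 → underflow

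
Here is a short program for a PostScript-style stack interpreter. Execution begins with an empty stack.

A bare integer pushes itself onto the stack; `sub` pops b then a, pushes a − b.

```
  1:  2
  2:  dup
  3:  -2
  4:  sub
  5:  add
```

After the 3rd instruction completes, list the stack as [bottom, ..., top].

2    [2]
dup  [2, 2]
-2   [2, 2, -2]

[2, 2, -2]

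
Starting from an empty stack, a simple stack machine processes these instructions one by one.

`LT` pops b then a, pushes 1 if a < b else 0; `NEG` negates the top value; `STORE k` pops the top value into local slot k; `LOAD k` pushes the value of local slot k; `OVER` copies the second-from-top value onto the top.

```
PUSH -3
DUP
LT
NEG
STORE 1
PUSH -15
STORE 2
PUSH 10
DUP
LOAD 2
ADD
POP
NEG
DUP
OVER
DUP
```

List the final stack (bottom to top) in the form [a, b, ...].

PUSH -3   -3
DUP       -3 -3
LT        0
NEG       0
STORE 1   (empty)
PUSH -15  -15
STORE 2   (empty)
PUSH 10   10
DUP       10 10
LOAD 2    10 10 -15
ADD       10 -5
POP       10
NEG       -10
DUP       -10 -10
OVER      -10 -10 -10
DUP       -10 -10 -10 -10

[-10, -10, -10, -10]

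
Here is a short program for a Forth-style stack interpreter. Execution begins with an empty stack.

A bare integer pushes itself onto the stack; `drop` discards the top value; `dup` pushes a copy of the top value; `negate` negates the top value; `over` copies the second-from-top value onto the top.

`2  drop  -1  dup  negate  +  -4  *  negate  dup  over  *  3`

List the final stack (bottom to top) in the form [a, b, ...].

[0, 0, 3]

2      : [2]
drop   : []
-1     : [-1]
dup    : [-1, -1]
negate : [-1, 1]
+      : [0]
-4     : [0, -4]
*      : [0]
negate : [0]
dup    : [0, 0]
over   : [0, 0, 0]
*      : [0, 0]
3      : [0, 0, 3]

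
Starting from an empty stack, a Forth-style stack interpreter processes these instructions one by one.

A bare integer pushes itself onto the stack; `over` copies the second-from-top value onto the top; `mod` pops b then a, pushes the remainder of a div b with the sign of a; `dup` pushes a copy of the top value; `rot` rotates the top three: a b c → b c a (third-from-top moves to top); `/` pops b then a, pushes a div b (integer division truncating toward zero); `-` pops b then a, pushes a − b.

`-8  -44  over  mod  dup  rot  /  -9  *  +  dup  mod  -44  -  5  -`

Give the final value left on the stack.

-8    -8
-44   -8 -44
over  -8 -44 -8
mod   -8 -4
dup   -8 -4 -4
rot   -4 -4 -8
/     -4 0
-9    -4 0 -9
*     -4 0
+     -4
dup   -4 -4
mod   0
-44   0 -44
-     44
5     44 5
-     39

39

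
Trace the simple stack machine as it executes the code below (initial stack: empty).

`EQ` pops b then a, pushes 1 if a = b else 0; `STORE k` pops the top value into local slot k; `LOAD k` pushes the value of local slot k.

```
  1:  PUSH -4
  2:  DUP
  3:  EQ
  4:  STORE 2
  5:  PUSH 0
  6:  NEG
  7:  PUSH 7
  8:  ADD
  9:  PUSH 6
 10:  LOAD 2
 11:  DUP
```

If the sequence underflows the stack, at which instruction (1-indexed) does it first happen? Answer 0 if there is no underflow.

0

PUSH -4 : -4
DUP     : -4 -4
EQ      : 1
STORE 2 : (empty)
PUSH 0  : 0
NEG     : 0
PUSH 7  : 0 7
ADD     : 7
PUSH 6  : 7 6
LOAD 2  : 7 6 1
DUP     : 7 6 1 1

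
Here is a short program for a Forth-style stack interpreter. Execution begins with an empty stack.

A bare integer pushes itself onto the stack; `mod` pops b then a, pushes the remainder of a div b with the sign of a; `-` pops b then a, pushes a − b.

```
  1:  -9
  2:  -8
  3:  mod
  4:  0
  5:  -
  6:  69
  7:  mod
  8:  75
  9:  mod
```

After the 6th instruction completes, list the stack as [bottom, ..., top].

[-1, 69]

-9  -> [-9]
-8  -> [-9, -8]
mod -> [-1]
0   -> [-1, 0]
-   -> [-1]
69  -> [-1, 69]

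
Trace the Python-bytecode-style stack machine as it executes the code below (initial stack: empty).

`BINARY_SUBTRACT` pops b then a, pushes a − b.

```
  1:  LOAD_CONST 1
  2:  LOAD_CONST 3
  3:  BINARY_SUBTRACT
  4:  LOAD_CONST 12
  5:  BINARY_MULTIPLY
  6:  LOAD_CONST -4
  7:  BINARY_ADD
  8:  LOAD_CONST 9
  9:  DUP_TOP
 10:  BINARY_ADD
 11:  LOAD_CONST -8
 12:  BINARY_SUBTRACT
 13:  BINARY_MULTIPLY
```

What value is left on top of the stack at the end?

-728

LOAD_CONST 1    : 1
LOAD_CONST 3    : 1 3
BINARY_SUBTRACT : -2
LOAD_CONST 12   : -2 12
BINARY_MULTIPLY : -24
LOAD_CONST -4   : -24 -4
BINARY_ADD      : -28
LOAD_CONST 9    : -28 9
DUP_TOP         : -28 9 9
BINARY_ADD      : -28 18
LOAD_CONST -8   : -28 18 -8
BINARY_SUBTRACT : -28 26
BINARY_MULTIPLY : -728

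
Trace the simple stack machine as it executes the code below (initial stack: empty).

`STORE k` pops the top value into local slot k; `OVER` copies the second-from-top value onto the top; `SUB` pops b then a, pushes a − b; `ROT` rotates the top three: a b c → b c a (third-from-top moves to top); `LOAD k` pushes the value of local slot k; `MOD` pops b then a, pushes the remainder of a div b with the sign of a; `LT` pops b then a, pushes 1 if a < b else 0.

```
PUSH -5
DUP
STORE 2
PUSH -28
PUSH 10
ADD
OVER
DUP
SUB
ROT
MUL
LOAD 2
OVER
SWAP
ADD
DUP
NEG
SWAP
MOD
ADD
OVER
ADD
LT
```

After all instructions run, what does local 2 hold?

PUSH -5  -> [-5]
DUP      -> [-5, -5]
STORE 2  -> [-5]
PUSH -28 -> [-5, -28]
PUSH 10  -> [-5, -28, 10]
ADD      -> [-5, -18]
OVER     -> [-5, -18, -5]
DUP      -> [-5, -18, -5, -5]
SUB      -> [-5, -18, 0]
ROT      -> [-18, 0, -5]
MUL      -> [-18, 0]
LOAD 2   -> [-18, 0, -5]
OVER     -> [-18, 0, -5, 0]
SWAP     -> [-18, 0, 0, -5]
ADD      -> [-18, 0, -5]
DUP      -> [-18, 0, -5, -5]
NEG      -> [-18, 0, -5, 5]
SWAP     -> [-18, 0, 5, -5]
MOD      -> [-18, 0, 0]
ADD      -> [-18, 0]
OVER     -> [-18, 0, -18]
ADD      -> [-18, -18]
LT       -> [0]

-5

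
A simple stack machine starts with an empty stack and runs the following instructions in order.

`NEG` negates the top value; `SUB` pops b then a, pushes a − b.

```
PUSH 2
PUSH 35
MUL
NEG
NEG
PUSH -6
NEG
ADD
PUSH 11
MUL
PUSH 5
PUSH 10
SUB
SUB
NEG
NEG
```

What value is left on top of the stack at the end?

841

PUSH 2  -> 2
PUSH 35 -> 2 35
MUL     -> 70
NEG     -> -70
NEG     -> 70
PUSH -6 -> 70 -6
NEG     -> 70 6
ADD     -> 76
PUSH 11 -> 76 11
MUL     -> 836
PUSH 5  -> 836 5
PUSH 10 -> 836 5 10
SUB     -> 836 -5
SUB     -> 841
NEG     -> -841
NEG     -> 841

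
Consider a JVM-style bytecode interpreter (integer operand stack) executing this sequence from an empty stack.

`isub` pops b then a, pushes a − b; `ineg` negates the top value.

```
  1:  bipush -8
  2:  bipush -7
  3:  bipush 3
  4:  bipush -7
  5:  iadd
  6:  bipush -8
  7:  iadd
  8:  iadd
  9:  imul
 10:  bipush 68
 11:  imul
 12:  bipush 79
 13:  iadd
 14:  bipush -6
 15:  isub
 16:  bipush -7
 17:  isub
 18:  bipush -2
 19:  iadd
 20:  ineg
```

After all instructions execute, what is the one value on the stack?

bipush -8 -> [-8]
bipush -7 -> [-8, -7]
bipush 3  -> [-8, -7, 3]
bipush -7 -> [-8, -7, 3, -7]
iadd      -> [-8, -7, -4]
bipush -8 -> [-8, -7, -4, -8]
iadd      -> [-8, -7, -12]
iadd      -> [-8, -19]
imul      -> [152]
bipush 68 -> [152, 68]
imul      -> [10336]
bipush 79 -> [10336, 79]
iadd      -> [10415]
bipush -6 -> [10415, -6]
isub      -> [10421]
bipush -7 -> [10421, -7]
isub      -> [10428]
bipush -2 -> [10428, -2]
iadd      -> [10426]
ineg      -> [-10426]

-10426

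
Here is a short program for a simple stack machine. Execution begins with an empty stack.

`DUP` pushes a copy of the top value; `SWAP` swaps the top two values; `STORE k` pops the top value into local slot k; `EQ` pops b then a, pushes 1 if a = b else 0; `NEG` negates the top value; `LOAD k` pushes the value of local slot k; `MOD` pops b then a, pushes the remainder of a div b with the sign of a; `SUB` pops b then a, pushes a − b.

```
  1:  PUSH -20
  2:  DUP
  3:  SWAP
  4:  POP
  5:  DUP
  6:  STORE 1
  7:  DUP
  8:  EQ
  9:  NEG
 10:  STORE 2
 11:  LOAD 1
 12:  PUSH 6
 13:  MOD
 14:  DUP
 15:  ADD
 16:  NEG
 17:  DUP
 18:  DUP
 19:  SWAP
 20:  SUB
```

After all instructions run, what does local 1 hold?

-20

PUSH -20 → [-20]
DUP      → [-20, -20]
SWAP     → [-20, -20]
POP      → [-20]
DUP      → [-20, -20]
STORE 1  → [-20]
DUP      → [-20, -20]
EQ       → [1]
NEG      → [-1]
STORE 2  → []
LOAD 1   → [-20]
PUSH 6   → [-20, 6]
MOD      → [-2]
DUP      → [-2, -2]
ADD      → [-4]
NEG      → [4]
DUP      → [4, 4]
DUP      → [4, 4, 4]
SWAP     → [4, 4, 4]
SUB      → [4, 0]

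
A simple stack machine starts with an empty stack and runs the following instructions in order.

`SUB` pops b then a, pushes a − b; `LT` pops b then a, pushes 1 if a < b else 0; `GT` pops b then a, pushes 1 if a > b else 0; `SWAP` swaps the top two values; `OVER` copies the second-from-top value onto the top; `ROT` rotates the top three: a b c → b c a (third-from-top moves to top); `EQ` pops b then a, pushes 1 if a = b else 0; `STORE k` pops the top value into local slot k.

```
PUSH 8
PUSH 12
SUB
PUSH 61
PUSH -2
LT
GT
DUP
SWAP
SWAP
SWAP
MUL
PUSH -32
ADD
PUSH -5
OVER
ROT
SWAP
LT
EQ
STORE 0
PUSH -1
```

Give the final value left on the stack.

PUSH 8   → [8]
PUSH 12  → [8, 12]
SUB      → [-4]
PUSH 61  → [-4, 61]
PUSH -2  → [-4, 61, -2]
LT       → [-4, 0]
GT       → [0]
DUP      → [0, 0]
SWAP     → [0, 0]
SWAP     → [0, 0]
SWAP     → [0, 0]
MUL      → [0]
PUSH -32 → [0, -32]
ADD      → [-32]
PUSH -5  → [-32, -5]
OVER     → [-32, -5, -32]
ROT      → [-5, -32, -32]
SWAP     → [-5, -32, -32]
LT       → [-5, 0]
EQ       → [0]
STORE 0  → []
PUSH -1  → [-1]

-1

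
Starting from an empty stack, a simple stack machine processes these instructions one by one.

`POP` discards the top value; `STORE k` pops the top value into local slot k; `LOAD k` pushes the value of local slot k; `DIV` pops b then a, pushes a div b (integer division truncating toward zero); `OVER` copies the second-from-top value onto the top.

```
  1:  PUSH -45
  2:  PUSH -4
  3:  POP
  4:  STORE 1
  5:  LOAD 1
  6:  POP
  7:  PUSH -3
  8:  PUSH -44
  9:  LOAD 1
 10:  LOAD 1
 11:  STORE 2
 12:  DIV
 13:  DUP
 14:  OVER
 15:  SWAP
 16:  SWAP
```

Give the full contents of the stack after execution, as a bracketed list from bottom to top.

PUSH -45 → -45
PUSH -4  → -45 -4
POP      → -45
STORE 1  → (empty)
LOAD 1   → -45
POP      → (empty)
PUSH -3  → -3
PUSH -44 → -3 -44
LOAD 1   → -3 -44 -45
LOAD 1   → -3 -44 -45 -45
STORE 2  → -3 -44 -45
DIV      → -3 0
DUP      → -3 0 0
OVER     → -3 0 0 0
SWAP     → -3 0 0 0
SWAP     → -3 0 0 0

[-3, 0, 0, 0]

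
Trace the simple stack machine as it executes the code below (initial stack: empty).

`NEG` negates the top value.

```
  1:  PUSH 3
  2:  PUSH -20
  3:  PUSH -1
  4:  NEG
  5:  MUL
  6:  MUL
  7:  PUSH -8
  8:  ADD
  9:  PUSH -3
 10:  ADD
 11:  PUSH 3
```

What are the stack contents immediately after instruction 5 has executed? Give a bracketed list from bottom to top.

[3, -20]

PUSH 3   → [3]
PUSH -20 → [3, -20]
PUSH -1  → [3, -20, -1]
NEG      → [3, -20, 1]
MUL      → [3, -20]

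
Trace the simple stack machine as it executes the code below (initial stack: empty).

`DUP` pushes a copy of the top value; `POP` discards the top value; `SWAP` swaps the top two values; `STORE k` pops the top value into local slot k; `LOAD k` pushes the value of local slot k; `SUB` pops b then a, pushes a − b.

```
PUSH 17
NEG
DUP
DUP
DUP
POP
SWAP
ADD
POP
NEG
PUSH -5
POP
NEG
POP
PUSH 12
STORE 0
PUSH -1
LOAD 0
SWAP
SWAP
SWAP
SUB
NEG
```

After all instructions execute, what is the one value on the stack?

-13

PUSH 17 : [17]
NEG     : [-17]
DUP     : [-17, -17]
DUP     : [-17, -17, -17]
DUP     : [-17, -17, -17, -17]
POP     : [-17, -17, -17]
SWAP    : [-17, -17, -17]
ADD     : [-17, -34]
POP     : [-17]
NEG     : [17]
PUSH -5 : [17, -5]
POP     : [17]
NEG     : [-17]
POP     : []
PUSH 12 : [12]
STORE 0 : []
PUSH -1 : [-1]
LOAD 0  : [-1, 12]
SWAP    : [12, -1]
SWAP    : [-1, 12]
SWAP    : [12, -1]
SUB     : [13]
NEG     : [-13]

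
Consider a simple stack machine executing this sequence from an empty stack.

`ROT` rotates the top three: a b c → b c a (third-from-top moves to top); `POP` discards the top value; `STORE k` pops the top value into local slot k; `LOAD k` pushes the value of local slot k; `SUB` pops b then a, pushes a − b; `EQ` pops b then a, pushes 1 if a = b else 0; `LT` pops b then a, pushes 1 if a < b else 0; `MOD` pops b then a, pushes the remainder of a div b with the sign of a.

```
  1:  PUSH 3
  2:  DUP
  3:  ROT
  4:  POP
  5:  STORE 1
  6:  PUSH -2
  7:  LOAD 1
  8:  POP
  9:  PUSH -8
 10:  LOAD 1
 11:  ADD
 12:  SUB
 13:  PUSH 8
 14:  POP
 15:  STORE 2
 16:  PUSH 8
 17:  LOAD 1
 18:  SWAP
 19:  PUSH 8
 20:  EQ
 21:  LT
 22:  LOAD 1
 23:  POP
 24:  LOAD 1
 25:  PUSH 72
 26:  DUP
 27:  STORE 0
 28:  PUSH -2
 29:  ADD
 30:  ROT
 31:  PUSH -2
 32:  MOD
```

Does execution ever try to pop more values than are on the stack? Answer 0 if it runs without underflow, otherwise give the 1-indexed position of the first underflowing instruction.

3

PUSH 3 : 3
DUP    : 3 3
ROT  — needs 3 operands, stack has 2 → underflow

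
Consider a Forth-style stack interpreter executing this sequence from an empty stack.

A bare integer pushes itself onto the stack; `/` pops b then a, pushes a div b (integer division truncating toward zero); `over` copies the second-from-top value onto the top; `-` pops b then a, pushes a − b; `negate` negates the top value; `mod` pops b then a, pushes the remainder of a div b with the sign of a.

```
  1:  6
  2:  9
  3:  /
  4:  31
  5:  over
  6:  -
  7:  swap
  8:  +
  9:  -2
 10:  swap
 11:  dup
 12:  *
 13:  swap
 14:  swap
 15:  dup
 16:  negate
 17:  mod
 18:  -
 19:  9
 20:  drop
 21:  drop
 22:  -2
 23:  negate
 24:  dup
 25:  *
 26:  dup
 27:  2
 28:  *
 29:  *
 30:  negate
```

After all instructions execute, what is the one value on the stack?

-32

6      -> [6]
9      -> [6, 9]
/      -> [0]
31     -> [0, 31]
over   -> [0, 31, 0]
-      -> [0, 31]
swap   -> [31, 0]
+      -> [31]
-2     -> [31, -2]
swap   -> [-2, 31]
dup    -> [-2, 31, 31]
*      -> [-2, 961]
swap   -> [961, -2]
swap   -> [-2, 961]
dup    -> [-2, 961, 961]
negate -> [-2, 961, -961]
mod    -> [-2, 0]
-      -> [-2]
9      -> [-2, 9]
drop   -> [-2]
drop   -> []
-2     -> [-2]
negate -> [2]
dup    -> [2, 2]
*      -> [4]
dup    -> [4, 4]
2      -> [4, 4, 2]
*      -> [4, 8]
*      -> [32]
negate -> [-32]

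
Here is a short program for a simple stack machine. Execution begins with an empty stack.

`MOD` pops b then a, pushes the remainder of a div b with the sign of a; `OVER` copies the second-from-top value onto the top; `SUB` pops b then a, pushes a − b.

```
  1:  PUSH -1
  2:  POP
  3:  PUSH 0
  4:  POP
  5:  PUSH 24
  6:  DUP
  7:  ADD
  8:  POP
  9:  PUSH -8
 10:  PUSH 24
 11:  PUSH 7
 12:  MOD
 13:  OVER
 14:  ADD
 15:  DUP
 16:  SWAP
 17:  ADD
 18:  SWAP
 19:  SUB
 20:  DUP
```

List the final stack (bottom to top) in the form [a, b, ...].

PUSH -1 → [-1]
POP     → []
PUSH 0  → [0]
POP     → []
PUSH 24 → [24]
DUP     → [24, 24]
ADD     → [48]
POP     → []
PUSH -8 → [-8]
PUSH 24 → [-8, 24]
PUSH 7  → [-8, 24, 7]
MOD     → [-8, 3]
OVER    → [-8, 3, -8]
ADD     → [-8, -5]
DUP     → [-8, -5, -5]
SWAP    → [-8, -5, -5]
ADD     → [-8, -10]
SWAP    → [-10, -8]
SUB     → [-2]
DUP     → [-2, -2]

[-2, -2]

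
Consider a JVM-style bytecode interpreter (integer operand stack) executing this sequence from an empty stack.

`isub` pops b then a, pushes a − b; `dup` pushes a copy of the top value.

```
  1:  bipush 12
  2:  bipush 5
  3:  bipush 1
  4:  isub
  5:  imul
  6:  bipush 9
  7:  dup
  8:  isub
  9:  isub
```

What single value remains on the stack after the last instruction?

bipush 12  [12]
bipush 5   [12, 5]
bipush 1   [12, 5, 1]
isub       [12, 4]
imul       [48]
bipush 9   [48, 9]
dup        [48, 9, 9]
isub       [48, 0]
isub       [48]

48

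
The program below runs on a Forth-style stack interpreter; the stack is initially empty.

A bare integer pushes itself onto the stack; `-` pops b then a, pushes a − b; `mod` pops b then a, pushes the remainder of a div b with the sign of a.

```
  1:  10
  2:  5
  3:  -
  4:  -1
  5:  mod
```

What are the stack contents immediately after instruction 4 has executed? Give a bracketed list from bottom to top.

[5, -1]

10 -> [10]
5  -> [10, 5]
-  -> [5]
-1 -> [5, -1]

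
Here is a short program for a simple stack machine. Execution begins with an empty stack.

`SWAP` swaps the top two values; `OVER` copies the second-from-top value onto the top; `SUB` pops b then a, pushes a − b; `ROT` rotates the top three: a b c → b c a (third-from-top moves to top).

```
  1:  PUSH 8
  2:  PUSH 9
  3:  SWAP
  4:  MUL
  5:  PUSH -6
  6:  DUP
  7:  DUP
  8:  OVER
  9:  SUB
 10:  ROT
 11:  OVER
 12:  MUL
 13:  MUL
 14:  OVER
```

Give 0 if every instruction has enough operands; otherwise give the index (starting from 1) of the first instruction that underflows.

PUSH 8  : 8
PUSH 9  : 8 9
SWAP    : 9 8
MUL     : 72
PUSH -6 : 72 -6
DUP     : 72 -6 -6
DUP     : 72 -6 -6 -6
OVER    : 72 -6 -6 -6 -6
SUB     : 72 -6 -6 0
ROT     : 72 -6 0 -6
OVER    : 72 -6 0 -6 0
MUL     : 72 -6 0 0
MUL     : 72 -6 0
OVER    : 72 -6 0 -6

0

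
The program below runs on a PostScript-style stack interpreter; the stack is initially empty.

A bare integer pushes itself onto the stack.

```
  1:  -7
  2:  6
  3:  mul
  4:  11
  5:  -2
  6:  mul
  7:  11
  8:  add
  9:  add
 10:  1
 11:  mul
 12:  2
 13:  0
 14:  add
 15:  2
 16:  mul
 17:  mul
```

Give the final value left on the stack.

-212

-7  -> [-7]
6   -> [-7, 6]
mul -> [-42]
11  -> [-42, 11]
-2  -> [-42, 11, -2]
mul -> [-42, -22]
11  -> [-42, -22, 11]
add -> [-42, -11]
add -> [-53]
1   -> [-53, 1]
mul -> [-53]
2   -> [-53, 2]
0   -> [-53, 2, 0]
add -> [-53, 2]
2   -> [-53, 2, 2]
mul -> [-53, 4]
mul -> [-212]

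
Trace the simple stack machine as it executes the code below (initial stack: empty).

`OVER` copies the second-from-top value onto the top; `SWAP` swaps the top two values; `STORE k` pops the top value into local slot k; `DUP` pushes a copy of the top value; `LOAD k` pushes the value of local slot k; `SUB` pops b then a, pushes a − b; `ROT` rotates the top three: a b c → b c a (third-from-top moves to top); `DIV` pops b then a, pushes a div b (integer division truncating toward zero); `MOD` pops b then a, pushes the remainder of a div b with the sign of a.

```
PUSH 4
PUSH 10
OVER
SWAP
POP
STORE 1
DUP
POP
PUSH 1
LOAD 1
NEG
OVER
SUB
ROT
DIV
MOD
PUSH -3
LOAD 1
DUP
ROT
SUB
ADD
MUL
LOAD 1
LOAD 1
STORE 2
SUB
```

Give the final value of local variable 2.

4

PUSH 4  -> [4]
PUSH 10 -> [4, 10]
OVER    -> [4, 10, 4]
SWAP    -> [4, 4, 10]
POP     -> [4, 4]
STORE 1 -> [4]
DUP     -> [4, 4]
POP     -> [4]
PUSH 1  -> [4, 1]
LOAD 1  -> [4, 1, 4]
NEG     -> [4, 1, -4]
OVER    -> [4, 1, -4, 1]
SUB     -> [4, 1, -5]
ROT     -> [1, -5, 4]
DIV     -> [1, -1]
MOD     -> [0]
PUSH -3 -> [0, -3]
LOAD 1  -> [0, -3, 4]
DUP     -> [0, -3, 4, 4]
ROT     -> [0, 4, 4, -3]
SUB     -> [0, 4, 7]
ADD     -> [0, 11]
MUL     -> [0]
LOAD 1  -> [0, 4]
LOAD 1  -> [0, 4, 4]
STORE 2 -> [0, 4]
SUB     -> [-4]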